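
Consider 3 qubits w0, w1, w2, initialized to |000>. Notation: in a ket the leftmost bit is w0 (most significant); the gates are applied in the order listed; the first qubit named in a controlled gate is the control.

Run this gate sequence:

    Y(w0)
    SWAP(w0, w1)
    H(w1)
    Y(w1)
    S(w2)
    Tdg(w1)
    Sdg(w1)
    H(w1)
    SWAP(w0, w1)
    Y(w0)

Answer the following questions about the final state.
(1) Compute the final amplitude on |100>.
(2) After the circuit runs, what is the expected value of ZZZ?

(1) |100> carries amplitude -I/2 + exp(3*I*pi/4)/2 in the final state.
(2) In the final state, ZZZ has expectation sqrt(2)/2.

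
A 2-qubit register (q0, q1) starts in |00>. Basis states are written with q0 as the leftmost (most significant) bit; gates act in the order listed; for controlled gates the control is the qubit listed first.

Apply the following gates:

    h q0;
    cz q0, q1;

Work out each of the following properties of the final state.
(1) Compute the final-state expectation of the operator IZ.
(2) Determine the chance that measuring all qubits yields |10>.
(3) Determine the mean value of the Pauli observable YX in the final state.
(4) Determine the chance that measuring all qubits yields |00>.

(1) The expectation value of IZ is 1.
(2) A full measurement returns |10> with probability 1/2.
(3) In the final state, YX has expectation 0.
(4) Outcome |00> occurs with probability 1/2.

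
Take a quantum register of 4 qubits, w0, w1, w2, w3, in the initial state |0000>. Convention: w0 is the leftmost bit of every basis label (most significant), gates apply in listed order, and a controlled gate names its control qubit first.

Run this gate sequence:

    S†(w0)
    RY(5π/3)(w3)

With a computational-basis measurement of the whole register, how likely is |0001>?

Outcome |0001> occurs with probability 1/4.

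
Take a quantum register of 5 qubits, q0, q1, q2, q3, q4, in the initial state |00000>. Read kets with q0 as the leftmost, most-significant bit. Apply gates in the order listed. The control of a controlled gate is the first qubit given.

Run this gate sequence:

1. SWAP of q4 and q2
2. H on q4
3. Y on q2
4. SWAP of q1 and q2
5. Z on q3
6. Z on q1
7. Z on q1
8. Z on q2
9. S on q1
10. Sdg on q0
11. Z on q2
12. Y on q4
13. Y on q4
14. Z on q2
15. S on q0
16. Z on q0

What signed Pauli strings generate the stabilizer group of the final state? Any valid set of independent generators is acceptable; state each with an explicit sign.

One valid set of independent stabilizer generators is +IIIIX, +ZIIII, -IZIII, +IIZII, +IIIZI (any independent generating set of the same group is equally correct).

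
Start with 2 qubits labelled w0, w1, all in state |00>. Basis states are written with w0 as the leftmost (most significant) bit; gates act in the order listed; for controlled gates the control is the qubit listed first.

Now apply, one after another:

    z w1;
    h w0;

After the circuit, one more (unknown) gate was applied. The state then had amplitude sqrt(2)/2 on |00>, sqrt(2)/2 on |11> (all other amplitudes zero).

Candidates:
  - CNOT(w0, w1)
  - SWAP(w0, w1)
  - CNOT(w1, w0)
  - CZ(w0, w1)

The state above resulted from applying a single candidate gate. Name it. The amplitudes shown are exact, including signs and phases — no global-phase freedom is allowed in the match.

The applied gate was CNOT(w0, w1).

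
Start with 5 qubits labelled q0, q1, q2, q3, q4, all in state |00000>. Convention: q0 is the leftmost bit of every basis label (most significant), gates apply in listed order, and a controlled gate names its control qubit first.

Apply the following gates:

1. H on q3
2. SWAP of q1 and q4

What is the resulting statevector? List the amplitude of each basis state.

After the circuit, the state carries amplitude sqrt(2)/2 on |00000>, sqrt(2)/2 on |00010>, and 0 on every other basis state.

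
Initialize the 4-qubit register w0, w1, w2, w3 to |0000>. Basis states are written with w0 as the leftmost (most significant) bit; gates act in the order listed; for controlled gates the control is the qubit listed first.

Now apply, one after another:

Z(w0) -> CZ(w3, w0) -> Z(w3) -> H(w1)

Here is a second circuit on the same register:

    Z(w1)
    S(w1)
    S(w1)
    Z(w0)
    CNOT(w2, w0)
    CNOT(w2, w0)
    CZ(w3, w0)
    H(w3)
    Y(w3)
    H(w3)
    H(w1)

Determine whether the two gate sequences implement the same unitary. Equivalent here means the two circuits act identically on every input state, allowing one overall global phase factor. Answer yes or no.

No — the two circuits implement different unitaries, even allowing a global phase.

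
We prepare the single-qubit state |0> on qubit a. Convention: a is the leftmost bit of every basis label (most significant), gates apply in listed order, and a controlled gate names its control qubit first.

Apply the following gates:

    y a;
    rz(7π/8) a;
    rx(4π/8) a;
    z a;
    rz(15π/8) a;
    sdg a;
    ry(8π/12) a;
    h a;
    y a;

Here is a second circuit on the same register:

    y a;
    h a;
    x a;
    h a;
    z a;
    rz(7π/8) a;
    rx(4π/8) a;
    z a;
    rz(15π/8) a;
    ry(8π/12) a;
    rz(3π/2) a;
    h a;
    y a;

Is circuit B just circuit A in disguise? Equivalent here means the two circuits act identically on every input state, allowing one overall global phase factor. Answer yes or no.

No, they are not equivalent — no single phase factor reconciles the two unitaries.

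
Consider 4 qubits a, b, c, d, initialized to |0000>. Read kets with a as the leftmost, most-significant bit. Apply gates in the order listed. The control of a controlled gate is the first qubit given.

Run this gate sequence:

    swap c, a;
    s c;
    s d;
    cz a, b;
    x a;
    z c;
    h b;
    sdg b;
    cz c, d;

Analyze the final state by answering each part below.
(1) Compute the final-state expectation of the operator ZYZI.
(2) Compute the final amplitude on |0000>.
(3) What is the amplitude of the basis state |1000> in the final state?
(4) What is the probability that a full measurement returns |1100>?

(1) In the final state, ZYZI has expectation 1.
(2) |0000> carries amplitude 0 in the final state.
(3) The amplitude on |1000> is sqrt(2)/2.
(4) A full measurement returns |1100> with probability 1/2.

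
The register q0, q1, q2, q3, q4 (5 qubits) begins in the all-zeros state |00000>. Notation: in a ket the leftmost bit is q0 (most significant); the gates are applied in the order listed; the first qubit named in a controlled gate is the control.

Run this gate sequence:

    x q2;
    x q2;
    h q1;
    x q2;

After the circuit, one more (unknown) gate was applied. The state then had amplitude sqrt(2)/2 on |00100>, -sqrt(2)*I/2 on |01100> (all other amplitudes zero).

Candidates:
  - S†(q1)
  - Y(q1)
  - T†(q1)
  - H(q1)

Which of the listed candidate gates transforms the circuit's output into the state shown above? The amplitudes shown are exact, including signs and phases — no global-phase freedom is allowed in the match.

It was S†(q1) that produced the state shown. Key observation: gates 1-2 undo each other exactly, leaving only the rest of the circuit to track.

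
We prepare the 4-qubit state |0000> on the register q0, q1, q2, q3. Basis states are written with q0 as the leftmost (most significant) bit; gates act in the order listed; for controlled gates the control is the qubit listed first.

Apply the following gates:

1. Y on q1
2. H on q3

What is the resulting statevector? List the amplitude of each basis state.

The final amplitudes are sqrt(2)*I/2 on |0100>, sqrt(2)*I/2 on |0101>, and 0 on every other basis state.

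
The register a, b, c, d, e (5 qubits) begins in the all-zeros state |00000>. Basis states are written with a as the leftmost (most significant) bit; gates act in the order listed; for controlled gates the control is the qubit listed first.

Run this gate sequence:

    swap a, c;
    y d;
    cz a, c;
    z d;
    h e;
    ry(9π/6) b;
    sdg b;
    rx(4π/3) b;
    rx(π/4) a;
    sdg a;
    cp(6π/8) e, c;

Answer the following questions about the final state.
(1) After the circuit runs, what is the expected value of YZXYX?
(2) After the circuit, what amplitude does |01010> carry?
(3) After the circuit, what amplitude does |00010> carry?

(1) In the final state, YZXYX has expectation 0.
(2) |01010> carries amplitude (1 + sqrt(3))*sqrt(sqrt(2) + 2)/8 in the final state.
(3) The final state's coefficient on |00010> equals -I*sqrt(sqrt(2) + 2)/8 + sqrt(3)*I*sqrt(sqrt(2) + 2)/8.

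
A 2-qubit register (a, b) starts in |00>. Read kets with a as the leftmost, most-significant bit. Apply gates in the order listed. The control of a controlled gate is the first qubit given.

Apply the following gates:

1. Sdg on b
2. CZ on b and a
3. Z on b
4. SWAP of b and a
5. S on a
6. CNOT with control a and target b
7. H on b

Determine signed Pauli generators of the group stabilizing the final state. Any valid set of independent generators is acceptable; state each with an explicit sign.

The stabilizer group can be generated by +IX, +ZI, among other valid generating sets.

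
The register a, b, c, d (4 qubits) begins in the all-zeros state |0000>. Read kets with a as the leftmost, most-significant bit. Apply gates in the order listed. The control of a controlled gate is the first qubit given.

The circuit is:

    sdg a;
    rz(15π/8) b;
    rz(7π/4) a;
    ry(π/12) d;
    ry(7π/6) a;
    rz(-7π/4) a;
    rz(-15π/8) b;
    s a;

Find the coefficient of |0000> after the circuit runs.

The amplitude on |0000> is -3*sqrt(2*sqrt(2) + 4)/16 - sqrt(12 - 6*sqrt(2))/16 + sqrt(4 - 2*sqrt(2))/16 + sqrt(6*sqrt(2) + 12)/16.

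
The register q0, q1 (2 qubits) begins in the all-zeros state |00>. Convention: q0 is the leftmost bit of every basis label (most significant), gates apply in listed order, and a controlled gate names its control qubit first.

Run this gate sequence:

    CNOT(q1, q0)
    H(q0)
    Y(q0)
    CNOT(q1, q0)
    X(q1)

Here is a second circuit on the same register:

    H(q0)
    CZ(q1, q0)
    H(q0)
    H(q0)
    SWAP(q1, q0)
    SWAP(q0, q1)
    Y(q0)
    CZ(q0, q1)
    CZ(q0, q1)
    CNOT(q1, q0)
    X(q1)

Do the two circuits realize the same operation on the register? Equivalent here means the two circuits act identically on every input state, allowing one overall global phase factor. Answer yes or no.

Yes, they are equivalent — the unitaries differ by at most a global phase.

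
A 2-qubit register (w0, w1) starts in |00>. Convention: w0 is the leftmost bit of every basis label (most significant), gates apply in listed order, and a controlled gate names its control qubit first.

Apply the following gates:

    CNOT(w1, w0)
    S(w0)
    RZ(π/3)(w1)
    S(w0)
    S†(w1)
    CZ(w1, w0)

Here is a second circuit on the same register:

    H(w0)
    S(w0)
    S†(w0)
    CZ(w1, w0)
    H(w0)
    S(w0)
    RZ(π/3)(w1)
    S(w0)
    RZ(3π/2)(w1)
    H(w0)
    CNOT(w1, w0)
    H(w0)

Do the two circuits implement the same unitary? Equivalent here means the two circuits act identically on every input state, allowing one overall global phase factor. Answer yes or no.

Yes — the two circuits implement the same unitary up to a global phase.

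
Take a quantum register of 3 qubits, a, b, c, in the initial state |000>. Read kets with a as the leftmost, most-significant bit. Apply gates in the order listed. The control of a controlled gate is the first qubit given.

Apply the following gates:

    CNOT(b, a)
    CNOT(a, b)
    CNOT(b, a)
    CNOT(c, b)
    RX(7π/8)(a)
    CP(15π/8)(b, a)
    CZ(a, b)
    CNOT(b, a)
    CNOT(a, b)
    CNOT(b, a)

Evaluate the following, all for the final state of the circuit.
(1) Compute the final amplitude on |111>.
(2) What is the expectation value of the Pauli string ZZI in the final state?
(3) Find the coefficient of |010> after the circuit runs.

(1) |111> carries amplitude 0 in the final state.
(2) The observable ZZI averages to -sqrt(sqrt(2) + 2)/2.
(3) The amplitude on |010> is -I*cos(pi/16).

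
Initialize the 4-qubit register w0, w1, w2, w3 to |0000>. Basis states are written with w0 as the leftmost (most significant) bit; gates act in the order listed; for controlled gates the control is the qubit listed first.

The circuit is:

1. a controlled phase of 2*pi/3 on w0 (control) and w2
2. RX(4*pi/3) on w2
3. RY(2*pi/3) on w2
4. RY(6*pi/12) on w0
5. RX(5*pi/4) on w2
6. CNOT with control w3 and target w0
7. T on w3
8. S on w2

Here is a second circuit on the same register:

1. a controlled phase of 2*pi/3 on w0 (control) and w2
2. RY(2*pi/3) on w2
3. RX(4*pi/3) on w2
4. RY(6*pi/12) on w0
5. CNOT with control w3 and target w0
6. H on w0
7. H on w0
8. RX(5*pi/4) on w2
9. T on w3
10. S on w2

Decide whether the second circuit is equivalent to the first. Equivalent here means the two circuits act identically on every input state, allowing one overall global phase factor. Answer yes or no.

No, they are not equivalent — no single phase factor reconciles the two unitaries.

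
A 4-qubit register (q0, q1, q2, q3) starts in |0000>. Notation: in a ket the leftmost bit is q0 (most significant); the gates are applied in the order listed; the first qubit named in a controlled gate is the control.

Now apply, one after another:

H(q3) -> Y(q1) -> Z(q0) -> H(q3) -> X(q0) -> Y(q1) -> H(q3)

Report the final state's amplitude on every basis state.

After the circuit, the state carries amplitude sqrt(2)/2 on |1000>, sqrt(2)/2 on |1001>, and 0 on every other basis state.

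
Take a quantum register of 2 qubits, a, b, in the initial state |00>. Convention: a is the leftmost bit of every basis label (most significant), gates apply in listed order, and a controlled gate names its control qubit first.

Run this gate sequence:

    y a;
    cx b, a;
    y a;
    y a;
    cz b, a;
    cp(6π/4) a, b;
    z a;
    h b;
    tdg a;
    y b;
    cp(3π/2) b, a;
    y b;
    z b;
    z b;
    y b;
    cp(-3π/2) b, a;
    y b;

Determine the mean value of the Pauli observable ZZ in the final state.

The expectation value of ZZ is 0.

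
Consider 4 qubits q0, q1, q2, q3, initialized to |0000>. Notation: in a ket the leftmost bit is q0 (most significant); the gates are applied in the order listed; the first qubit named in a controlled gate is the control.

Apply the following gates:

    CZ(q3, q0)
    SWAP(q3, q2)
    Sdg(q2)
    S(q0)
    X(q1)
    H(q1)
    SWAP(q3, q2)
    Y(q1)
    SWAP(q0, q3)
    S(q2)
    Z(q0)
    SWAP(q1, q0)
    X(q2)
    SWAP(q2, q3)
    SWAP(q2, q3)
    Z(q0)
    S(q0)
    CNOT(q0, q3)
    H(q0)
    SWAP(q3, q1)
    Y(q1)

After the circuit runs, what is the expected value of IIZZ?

In the final state, IIZZ has expectation -1. Key observation: the block from step 14 through step 15 cancels to the identity and can be dropped.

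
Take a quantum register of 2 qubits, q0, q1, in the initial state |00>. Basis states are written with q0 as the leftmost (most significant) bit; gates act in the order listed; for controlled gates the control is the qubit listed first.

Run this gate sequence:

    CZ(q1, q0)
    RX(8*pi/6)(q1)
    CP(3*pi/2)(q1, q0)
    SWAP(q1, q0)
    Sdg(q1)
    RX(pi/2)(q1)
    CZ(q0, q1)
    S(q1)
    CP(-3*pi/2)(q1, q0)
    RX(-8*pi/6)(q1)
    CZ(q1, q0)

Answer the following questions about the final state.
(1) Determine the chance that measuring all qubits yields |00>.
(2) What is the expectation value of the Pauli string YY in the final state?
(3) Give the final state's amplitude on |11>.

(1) A full measurement returns |00> with probability 1/8.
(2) In the final state, YY has expectation sqrt(3)/4.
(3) The final state's coefficient on |11> equals -3*sqrt(2)/8 - sqrt(6)/8.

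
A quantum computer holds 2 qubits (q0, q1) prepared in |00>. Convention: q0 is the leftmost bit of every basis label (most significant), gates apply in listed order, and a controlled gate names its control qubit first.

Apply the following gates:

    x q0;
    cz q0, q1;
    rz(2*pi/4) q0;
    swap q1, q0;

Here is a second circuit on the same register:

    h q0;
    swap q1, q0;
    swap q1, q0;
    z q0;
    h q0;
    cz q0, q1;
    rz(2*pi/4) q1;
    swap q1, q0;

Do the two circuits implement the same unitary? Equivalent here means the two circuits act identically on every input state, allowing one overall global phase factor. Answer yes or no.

No: there is an input state on which the two circuits produce genuinely different outputs (not merely differing by a phase).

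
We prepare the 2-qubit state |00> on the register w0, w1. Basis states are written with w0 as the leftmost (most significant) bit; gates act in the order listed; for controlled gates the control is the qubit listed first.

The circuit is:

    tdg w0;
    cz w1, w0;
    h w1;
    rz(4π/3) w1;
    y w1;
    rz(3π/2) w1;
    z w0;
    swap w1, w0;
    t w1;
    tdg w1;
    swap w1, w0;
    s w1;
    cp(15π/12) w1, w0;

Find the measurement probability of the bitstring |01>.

The probability of measuring |01> is 1/2. Key observation: gates 8-11 undo each other exactly, leaving only the rest of the circuit to track.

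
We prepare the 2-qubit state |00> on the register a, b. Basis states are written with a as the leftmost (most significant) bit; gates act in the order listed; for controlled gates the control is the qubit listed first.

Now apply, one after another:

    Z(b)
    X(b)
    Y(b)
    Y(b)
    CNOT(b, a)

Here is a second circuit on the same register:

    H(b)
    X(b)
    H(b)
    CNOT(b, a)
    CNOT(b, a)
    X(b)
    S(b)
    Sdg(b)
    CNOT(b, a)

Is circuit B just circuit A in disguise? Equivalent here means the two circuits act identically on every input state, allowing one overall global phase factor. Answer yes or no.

Yes — the two circuits implement the same unitary up to a global phase.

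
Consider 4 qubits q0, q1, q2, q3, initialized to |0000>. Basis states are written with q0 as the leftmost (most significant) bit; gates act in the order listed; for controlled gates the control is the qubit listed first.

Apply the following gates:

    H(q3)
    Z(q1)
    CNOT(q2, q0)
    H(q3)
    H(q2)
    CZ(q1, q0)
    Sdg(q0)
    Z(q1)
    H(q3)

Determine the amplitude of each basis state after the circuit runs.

After the circuit, the state carries amplitude 1/2 on |0000>, 1/2 on |0001>, 1/2 on |0010>, 1/2 on |0011>, and 0 on every other basis state.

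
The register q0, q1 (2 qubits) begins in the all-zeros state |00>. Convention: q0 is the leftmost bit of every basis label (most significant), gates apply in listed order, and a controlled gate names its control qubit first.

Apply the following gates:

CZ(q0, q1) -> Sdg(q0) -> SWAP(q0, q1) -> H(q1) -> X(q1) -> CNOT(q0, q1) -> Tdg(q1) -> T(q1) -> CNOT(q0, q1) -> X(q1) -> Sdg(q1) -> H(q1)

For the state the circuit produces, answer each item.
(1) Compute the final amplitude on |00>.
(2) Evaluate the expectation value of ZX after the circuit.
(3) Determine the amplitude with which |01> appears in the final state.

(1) |00> carries amplitude 1/2 - I/2 in the final state. Key observation: steps 5-10 multiply out to the identity, so the circuit reduces to the remaining gates.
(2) The observable ZX averages to 0.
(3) The final state's coefficient on |01> equals 1/2 + I/2.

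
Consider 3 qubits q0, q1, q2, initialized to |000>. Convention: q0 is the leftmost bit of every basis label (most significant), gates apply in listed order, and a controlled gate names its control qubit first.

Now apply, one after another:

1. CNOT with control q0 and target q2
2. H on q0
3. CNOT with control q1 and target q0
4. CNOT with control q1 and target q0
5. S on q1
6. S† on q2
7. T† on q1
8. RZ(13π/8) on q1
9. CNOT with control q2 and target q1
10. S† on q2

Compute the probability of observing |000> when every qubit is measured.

Outcome |000> occurs with probability 1/2.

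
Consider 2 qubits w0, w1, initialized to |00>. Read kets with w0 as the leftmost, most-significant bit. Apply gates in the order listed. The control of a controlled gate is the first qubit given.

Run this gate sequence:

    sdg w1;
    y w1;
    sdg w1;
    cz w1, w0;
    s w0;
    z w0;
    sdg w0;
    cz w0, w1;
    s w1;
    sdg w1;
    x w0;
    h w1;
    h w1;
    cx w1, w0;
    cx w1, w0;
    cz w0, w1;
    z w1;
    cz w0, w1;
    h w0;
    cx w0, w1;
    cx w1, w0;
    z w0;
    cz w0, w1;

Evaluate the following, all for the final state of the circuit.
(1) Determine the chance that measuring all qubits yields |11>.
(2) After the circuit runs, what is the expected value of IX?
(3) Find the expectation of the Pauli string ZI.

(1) The probability of measuring |11> is 1/2. Key observation: gates 9-10 undo each other exactly, leaving only the rest of the circuit to track.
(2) The observable IX averages to 1.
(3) In the final state, ZI has expectation -1.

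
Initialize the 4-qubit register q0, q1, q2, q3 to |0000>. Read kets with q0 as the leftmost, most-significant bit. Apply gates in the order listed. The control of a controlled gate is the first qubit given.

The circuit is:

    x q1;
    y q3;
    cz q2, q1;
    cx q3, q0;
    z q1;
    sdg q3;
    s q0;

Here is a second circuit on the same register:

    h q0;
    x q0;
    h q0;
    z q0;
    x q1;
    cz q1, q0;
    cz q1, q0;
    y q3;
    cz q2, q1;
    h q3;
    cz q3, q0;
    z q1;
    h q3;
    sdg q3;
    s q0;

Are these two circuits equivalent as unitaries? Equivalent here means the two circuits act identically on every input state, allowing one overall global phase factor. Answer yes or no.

No, they are not equivalent — no single phase factor reconciles the two unitaries.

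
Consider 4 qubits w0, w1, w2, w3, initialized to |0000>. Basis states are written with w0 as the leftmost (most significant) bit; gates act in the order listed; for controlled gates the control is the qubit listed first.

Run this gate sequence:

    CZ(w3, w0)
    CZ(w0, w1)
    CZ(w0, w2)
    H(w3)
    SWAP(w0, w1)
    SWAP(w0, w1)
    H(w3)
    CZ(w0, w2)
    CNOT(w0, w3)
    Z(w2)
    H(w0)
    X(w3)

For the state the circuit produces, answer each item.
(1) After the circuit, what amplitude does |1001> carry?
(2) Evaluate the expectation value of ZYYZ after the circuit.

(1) |1001> carries amplitude sqrt(2)/2 in the final state.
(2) The expectation value of ZYYZ is 0.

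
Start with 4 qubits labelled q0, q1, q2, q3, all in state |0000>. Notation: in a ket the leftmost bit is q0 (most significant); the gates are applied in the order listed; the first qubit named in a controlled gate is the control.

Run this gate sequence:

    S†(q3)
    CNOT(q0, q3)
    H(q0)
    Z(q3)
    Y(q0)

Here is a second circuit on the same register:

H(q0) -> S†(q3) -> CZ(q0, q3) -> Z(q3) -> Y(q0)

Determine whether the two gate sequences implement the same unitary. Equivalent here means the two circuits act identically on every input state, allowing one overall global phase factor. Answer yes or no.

No — the two circuits implement different unitaries, even allowing a global phase.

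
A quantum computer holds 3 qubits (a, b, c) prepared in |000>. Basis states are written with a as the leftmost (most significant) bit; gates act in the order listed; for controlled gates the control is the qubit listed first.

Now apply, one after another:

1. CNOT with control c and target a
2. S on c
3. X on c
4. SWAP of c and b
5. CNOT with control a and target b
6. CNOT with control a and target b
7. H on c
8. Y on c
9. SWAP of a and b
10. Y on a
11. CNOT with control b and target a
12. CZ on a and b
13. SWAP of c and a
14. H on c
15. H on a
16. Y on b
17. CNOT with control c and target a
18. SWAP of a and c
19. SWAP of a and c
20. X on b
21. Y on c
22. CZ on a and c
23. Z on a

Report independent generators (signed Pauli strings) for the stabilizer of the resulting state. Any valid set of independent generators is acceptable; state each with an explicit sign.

The stabilizer group can be generated by -XIX, +ZIZ, +IZI, among other valid generating sets. Key observation: gates 5-6 undo each other exactly, leaving only the rest of the circuit to track.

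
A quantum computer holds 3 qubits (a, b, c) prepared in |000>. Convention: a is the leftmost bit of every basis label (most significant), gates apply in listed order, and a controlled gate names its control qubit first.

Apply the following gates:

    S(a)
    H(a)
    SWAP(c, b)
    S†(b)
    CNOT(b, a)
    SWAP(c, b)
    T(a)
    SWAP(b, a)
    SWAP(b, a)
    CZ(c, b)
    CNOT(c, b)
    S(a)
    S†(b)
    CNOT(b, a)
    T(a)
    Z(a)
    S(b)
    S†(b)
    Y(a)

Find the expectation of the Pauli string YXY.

The observable YXY averages to 0.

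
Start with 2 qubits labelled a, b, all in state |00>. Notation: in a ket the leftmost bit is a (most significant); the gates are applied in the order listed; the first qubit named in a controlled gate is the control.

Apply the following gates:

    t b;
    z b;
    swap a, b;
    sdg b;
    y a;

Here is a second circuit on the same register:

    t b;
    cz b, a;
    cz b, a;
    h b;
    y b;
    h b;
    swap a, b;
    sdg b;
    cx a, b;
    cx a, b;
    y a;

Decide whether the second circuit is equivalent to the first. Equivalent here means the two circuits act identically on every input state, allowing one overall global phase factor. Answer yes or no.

No: there is an input state on which the two circuits produce genuinely different outputs (not merely differing by a phase).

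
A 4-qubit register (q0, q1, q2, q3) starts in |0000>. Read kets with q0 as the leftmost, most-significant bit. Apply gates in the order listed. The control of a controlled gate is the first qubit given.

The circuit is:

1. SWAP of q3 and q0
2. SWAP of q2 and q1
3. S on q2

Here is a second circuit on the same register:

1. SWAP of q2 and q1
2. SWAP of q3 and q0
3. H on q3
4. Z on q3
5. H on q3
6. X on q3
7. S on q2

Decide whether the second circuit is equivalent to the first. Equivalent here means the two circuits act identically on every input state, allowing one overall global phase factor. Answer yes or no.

Yes — the two circuits implement the same unitary up to a global phase.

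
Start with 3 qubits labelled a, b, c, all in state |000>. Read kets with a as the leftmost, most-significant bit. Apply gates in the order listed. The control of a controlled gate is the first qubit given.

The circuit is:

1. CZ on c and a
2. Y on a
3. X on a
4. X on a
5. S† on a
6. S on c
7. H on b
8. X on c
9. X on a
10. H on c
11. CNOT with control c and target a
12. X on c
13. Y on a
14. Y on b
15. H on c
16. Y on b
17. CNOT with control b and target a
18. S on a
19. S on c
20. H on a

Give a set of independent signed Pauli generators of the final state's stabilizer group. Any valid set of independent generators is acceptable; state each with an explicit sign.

One valid set of independent stabilizer generators is -YIZ, +IXZ, +ZZX (any independent generating set of the same group is equally correct).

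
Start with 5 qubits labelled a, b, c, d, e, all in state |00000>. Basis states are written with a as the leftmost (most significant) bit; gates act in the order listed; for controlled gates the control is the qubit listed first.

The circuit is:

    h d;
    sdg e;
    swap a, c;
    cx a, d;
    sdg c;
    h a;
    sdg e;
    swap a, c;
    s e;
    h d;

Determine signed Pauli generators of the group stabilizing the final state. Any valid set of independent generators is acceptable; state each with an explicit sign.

One valid set of independent stabilizer generators is +IIXII, +ZIIII, +IZIII, +IIIZI, +IIIIZ (any independent generating set of the same group is equally correct).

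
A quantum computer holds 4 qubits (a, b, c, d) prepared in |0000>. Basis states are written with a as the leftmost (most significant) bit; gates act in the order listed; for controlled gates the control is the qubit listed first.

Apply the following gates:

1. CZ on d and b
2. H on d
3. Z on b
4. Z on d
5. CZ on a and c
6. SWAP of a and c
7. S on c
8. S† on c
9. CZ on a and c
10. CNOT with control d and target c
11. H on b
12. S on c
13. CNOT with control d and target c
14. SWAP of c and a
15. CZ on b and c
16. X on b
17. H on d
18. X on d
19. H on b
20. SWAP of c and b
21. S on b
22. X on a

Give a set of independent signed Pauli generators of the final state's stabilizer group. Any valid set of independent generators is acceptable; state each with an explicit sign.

The stabilizer group can be generated by -IIIY, -ZIII, +IZII, +IIZI, among other valid generating sets.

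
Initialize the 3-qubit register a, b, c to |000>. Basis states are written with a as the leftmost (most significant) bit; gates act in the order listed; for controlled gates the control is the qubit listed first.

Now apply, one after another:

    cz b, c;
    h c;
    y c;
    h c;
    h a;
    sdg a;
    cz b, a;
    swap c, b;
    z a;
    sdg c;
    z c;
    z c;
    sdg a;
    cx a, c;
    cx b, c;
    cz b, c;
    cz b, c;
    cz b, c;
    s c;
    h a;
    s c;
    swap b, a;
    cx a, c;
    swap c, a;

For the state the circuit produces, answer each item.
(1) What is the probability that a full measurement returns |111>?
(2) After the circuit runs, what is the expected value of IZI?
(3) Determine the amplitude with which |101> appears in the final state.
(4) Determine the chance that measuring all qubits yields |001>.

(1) The probability of measuring |111> is 1/4.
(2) The observable IZI averages to 0.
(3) The amplitude on |101> is -I/2.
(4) The probability of measuring |001> is 1/4.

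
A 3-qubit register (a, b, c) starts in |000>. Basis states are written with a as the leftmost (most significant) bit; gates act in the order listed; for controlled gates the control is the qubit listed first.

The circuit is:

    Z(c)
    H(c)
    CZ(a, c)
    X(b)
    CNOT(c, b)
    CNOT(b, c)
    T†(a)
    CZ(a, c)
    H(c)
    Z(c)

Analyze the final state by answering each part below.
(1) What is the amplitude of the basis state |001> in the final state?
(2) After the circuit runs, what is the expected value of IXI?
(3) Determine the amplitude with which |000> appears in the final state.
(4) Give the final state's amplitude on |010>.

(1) The final state's coefficient on |001> equals 1/2.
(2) The observable IXI averages to 1.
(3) |000> carries amplitude 1/2 in the final state.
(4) |010> carries amplitude 1/2 in the final state.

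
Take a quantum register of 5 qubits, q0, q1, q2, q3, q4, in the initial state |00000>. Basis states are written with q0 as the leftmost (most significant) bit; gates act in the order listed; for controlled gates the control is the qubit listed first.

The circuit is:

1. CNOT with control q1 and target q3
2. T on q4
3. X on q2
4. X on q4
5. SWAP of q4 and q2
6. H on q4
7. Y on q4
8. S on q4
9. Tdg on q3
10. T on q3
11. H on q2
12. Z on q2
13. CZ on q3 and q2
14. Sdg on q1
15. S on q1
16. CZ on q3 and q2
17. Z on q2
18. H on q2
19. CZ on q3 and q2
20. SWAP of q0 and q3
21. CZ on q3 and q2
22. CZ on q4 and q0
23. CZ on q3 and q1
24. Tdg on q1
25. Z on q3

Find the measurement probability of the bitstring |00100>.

The probability of measuring |00100> is 1/2.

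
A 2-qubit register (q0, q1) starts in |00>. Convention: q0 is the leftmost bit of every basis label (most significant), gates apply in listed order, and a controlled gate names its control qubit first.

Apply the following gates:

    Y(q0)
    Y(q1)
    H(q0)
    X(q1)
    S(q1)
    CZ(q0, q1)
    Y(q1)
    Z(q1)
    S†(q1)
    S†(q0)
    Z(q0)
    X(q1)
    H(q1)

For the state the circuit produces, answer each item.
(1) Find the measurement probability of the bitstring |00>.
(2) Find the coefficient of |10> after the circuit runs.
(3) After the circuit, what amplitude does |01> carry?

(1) Outcome |00> occurs with probability 1/4.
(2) The amplitude on |10> is -I/2.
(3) The final state's coefficient on |01> equals 1/2.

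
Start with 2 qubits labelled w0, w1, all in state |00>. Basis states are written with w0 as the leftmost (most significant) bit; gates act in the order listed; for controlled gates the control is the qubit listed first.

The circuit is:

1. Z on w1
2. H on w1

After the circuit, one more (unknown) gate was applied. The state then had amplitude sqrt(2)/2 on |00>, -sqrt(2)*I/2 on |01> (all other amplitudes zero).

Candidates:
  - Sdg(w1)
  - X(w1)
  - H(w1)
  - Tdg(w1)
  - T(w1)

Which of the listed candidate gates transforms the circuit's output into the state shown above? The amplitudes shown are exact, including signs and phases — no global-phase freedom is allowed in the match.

The applied gate was Sdg(w1).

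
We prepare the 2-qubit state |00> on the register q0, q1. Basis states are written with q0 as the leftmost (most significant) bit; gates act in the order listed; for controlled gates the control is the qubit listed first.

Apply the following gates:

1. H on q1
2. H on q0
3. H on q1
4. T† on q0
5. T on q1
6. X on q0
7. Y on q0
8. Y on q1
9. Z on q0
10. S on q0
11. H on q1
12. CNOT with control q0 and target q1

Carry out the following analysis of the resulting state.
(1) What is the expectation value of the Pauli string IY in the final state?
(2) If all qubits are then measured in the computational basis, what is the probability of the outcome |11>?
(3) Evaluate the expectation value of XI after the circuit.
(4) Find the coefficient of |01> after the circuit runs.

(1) The expectation value of IY is 0.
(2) The probability of measuring |11> is 1/4.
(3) The observable XI averages to -sqrt(2)/2.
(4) |01> carries amplitude -1/2 in the final state.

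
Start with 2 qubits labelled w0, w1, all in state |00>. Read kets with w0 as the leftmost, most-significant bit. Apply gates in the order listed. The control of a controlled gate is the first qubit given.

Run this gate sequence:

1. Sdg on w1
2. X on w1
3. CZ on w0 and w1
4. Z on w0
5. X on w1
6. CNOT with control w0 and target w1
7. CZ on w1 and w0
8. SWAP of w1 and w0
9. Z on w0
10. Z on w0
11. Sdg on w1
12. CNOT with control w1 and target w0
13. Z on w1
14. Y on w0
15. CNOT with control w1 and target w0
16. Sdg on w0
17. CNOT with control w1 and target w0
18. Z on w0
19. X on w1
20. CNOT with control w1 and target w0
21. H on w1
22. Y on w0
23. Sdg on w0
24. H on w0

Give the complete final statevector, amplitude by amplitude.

After the circuit, the state carries amplitude -1/2 on |00>, 1/2 on |01>, 1/2 on |10>, -1/2 on |11>.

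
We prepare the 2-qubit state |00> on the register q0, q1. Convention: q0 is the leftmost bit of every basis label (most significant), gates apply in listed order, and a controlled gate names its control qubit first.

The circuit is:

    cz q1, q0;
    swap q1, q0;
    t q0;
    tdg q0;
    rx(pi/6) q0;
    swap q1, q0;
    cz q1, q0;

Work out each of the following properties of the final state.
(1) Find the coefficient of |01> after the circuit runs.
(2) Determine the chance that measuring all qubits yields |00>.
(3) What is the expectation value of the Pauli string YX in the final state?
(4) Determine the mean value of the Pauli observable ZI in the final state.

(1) The final state's coefficient on |01> equals I*(-sqrt(6) + sqrt(2))/4.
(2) Outcome |00> occurs with probability sqrt(3)/4 + 1/2.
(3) The observable YX averages to 0.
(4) The expectation value of ZI is 1.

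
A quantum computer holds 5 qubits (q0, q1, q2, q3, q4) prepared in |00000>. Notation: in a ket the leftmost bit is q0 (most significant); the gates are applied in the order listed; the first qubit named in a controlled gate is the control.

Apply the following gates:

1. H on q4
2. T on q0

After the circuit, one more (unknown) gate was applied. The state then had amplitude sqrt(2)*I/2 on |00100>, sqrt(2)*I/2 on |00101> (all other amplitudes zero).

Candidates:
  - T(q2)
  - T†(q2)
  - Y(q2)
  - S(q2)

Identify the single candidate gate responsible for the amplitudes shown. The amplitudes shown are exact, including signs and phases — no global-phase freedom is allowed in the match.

The unique candidate consistent with the amplitudes is Y(q2).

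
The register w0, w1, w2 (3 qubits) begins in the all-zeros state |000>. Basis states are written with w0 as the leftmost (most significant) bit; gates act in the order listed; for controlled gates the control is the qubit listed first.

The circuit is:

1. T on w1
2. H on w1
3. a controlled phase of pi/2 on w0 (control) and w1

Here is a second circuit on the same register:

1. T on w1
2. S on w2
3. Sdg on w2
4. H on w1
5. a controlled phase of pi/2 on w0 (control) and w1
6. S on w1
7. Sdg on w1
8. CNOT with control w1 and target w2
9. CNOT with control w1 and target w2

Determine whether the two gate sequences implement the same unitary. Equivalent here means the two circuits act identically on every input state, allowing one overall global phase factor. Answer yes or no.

Yes — the two circuits implement the same unitary up to a global phase.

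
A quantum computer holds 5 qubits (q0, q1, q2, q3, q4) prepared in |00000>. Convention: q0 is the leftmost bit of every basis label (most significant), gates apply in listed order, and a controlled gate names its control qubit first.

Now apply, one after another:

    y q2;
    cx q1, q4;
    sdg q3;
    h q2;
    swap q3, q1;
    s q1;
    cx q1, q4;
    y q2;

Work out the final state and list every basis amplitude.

The final amplitudes are -sqrt(2)/2 on |00000>, -sqrt(2)/2 on |00100>, and 0 on every other basis state.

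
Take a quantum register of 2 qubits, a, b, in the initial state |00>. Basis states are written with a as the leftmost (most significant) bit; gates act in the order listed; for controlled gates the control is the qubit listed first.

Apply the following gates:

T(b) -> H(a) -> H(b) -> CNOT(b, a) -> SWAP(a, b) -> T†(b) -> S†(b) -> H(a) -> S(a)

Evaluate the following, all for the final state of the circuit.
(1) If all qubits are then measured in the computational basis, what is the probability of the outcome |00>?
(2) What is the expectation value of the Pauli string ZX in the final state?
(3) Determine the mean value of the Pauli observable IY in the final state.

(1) A full measurement returns |00> with probability 1/2.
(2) The expectation value of ZX is -sqrt(2)/2.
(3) The observable IY averages to -sqrt(2)/2.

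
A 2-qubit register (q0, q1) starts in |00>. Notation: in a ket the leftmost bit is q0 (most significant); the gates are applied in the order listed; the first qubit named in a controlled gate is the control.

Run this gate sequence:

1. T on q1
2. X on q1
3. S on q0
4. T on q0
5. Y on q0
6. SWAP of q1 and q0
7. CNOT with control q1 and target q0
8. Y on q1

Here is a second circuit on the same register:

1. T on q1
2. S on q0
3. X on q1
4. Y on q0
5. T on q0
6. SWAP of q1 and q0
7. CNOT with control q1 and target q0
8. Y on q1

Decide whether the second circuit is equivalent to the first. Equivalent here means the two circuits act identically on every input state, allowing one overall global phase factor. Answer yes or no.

No — the two circuits implement different unitaries, even allowing a global phase.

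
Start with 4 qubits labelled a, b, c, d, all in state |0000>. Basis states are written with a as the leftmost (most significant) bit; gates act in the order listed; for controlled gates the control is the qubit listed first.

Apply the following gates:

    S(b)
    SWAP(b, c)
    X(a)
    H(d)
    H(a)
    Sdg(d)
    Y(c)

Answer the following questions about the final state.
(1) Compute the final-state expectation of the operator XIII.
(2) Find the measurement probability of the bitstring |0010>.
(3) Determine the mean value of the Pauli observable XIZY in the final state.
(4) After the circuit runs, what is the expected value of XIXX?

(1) The observable XIII averages to -1.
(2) Outcome |0010> occurs with probability 1/4.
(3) The observable XIZY averages to -1.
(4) The observable XIXX averages to 0.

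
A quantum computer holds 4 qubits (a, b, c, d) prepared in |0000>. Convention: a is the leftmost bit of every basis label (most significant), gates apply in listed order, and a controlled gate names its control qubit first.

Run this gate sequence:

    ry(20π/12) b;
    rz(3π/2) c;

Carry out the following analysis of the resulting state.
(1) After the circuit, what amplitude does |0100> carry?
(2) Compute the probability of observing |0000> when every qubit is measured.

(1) The final state's coefficient on |0100> equals -exp(I*pi/4)/2.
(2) The probability of measuring |0000> is 3/4.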